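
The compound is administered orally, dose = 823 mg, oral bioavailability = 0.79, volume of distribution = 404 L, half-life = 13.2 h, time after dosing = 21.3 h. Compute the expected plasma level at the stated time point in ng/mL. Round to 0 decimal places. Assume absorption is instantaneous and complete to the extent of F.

526 ng/mL

Amount reaching circulation = F × Dose = 0.79 × 823.0 = 650.2 mg
C₀ = F·Dose / Vd = 650.2 / 404 = 1.609 mg/L
k = ln2 / t½ = 0.693147 / 13.2 = 0.05251 h⁻¹
C = C₀ · e^(−k·t) = 1.609 × e^(−0.05251 × 21.3)
  = 1.609 × 0.3268 = 0.5258 mg/L
Convert: 0.5258 mg/L × 1000 = 525.8 ng/mL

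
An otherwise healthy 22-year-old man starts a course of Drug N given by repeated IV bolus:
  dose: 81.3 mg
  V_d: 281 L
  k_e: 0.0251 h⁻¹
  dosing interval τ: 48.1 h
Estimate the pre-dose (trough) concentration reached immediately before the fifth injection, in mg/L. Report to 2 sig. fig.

0.12 mg/L

C₀ per dose = Dose / Vd = 81.3 / 281 = 0.2893 mg/L
Fraction remaining after one interval: r = e^(−kτ) = e^(−0.02510 × 48.1) = 0.2990
Before dose 5, 4 doses have been given (aged 1τ, 2τ, 3τ, 4τ).
C_trough = C₀ × (r + r² + … + r^4) = C₀ × r(1−r^4)/(1−r)
        = 0.2893 × 0.2990 × (1 − 0.007993) / (1 − 0.2990) = 0.1224 mg/L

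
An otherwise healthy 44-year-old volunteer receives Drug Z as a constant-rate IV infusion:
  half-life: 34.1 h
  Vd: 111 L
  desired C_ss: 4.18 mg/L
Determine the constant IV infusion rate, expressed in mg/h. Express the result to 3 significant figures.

k = ln2 / t½ = 0.693147 / 34.1 = 0.02033 h⁻¹
CL = k × Vd = 0.02033 × 111 = 2.257 L/h
At steady state, infusion rate R₀ = Css × CL = 4.18 × 2.257 = 9.434 mg/h

9.43 mg/h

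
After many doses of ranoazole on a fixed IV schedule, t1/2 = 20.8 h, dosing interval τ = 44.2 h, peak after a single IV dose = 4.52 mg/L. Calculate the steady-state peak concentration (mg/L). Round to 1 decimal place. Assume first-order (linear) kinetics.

k = ln2 / t½ = 0.693147 / 20.8 = 0.03332 h⁻¹
e^(−kτ) = e^(−0.03332 × 44.2) = 0.2293
Accumulation ratio R = 1 / (1 − e^(−kτ)) = 1 / (1 − 0.2293) = 1.298
Steady-state peak = C₀ × R = 4.52 × 1.298 = 5.867 mg/L

5.9 mg/L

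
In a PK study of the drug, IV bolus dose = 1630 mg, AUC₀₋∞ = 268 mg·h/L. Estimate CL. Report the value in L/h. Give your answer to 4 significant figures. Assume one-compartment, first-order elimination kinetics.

CL = Dose / AUC = 1630 / 268 = 6.082 L/h

6.082 L/h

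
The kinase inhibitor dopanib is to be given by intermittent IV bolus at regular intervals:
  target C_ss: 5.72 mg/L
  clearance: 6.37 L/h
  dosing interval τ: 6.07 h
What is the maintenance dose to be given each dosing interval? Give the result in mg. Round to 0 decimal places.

221 mg

At steady state, Dose/τ = Css × CL.
Dose = Css × CL × τ = 5.72 × 6.370 × 6.07 = 221.2 mg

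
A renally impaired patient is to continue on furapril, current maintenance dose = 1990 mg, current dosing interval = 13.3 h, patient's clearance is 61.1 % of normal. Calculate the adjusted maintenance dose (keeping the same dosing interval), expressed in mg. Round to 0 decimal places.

1216 mg

To keep the same average steady-state level, dosing rate must scale with clearance.
CL ratio = 61.1 / 100 = 0.6110
New dose (same interval) = 1990 × 0.6110 = 1216 mg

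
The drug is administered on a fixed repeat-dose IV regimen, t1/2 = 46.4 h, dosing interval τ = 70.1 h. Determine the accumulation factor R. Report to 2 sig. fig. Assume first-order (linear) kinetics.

k = ln2 / t½ = 0.693147 / 46.4 = 0.01494 h⁻¹
e^(−kτ) = e^(−0.01494 × 70.1) = 0.3509
Accumulation ratio R = 1 / (1 − e^(−kτ)) = 1 / (1 − 0.3509) = 1.541

1.5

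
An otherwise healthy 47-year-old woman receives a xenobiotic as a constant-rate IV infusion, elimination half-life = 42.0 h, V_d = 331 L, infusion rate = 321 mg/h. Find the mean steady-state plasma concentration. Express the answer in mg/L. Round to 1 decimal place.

58.8 mg/L

k = ln2 / t½ = 0.693147 / 42.0 = 0.01650 h⁻¹
CL = k × Vd = 0.01650 × 331 = 5.462 L/h
At steady state Css = R₀ / CL = 321 / 5.462 = 58.77 mg/L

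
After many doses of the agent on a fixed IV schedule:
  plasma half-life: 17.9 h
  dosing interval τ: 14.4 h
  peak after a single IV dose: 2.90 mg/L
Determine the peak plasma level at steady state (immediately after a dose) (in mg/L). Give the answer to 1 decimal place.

6.8 mg/L

k = ln2 / t½ = 0.693147 / 17.9 = 0.03872 h⁻¹
e^(−kτ) = e^(−0.03872 × 14.4) = 0.5726
Accumulation ratio R = 1 / (1 − e^(−kτ)) = 1 / (1 − 0.5726) = 2.340
Steady-state peak = C₀ × R = 2.90 × 2.340 = 6.786 mg/L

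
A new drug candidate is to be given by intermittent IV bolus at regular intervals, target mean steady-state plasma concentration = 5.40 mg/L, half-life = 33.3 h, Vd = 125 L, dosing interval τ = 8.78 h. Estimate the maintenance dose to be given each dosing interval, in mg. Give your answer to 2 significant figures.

120 mg

k = ln2 / t½ = 0.693147 / 33.3 = 0.02082 h⁻¹
CL = k × Vd = 0.02082 × 125 = 2.603 L/h
At steady state, Dose/τ = Css × CL.
Dose = Css × CL × τ = 5.40 × 2.603 × 8.78 = 123.4 mg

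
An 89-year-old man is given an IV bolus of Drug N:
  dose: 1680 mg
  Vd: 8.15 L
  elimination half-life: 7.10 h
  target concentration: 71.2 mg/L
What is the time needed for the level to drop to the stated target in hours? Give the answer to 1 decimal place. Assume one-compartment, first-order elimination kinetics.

C₀ = Dose / Vd = 1680 / 8.15 = 206.1 mg/L
k = ln2 / t½ = 0.693147 / 7.10 = 0.09763 h⁻¹
t = ln(C₀ / C) / k = ln(206.1 / 71.2) / 0.09763
  = ln(2.895) / 0.09763 = 1.063 / 0.09763 = 10.89 h

10.9 h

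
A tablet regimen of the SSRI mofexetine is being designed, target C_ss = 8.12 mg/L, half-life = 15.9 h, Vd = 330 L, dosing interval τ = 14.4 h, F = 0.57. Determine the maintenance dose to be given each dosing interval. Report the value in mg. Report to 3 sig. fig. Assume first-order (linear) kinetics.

2950 mg

k = ln2 / t½ = 0.693147 / 15.9 = 0.04359 h⁻¹
CL = k × Vd = 0.04359 × 330 = 14.38 L/h
At steady state, F × (Dose/τ) = Css × CL.
Dose = Css × CL × τ / F = 8.12 × 14.38 × 14.4 / 0.57 = 2950 mg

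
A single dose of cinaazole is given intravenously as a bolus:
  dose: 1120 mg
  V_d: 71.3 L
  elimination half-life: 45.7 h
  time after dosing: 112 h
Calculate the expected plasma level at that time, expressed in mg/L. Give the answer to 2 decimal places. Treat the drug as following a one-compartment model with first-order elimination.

2.87 mg/L

C₀ = Dose / Vd = 1120 / 71.3 = 15.71 mg/L
k = ln2 / t½ = 0.693147 / 45.7 = 0.01517 h⁻¹
C = C₀ · e^(−k·t) = 15.71 × e^(−0.01517 × 112)
  = 15.71 × 0.1829 = 2.873 mg/L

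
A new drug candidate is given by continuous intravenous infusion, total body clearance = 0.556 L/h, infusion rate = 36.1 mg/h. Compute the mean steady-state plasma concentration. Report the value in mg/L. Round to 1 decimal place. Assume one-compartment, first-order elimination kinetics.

At steady state Css = R₀ / CL = 36.1 / 0.5560 = 64.93 mg/L

64.9 mg/L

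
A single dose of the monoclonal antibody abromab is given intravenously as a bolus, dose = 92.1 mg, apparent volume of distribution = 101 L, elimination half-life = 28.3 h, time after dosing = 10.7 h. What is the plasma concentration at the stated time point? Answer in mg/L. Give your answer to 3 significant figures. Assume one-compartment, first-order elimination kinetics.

0.702 mg/L

C₀ = Dose / Vd = 92.10 / 101 = 0.9119 mg/L
k = ln2 / t½ = 0.693147 / 28.3 = 0.02449 h⁻¹
C = C₀ · e^(−k·t) = 0.9119 × e^(−0.02449 × 10.7)
  = 0.9119 × 0.7695 = 0.7017 mg/L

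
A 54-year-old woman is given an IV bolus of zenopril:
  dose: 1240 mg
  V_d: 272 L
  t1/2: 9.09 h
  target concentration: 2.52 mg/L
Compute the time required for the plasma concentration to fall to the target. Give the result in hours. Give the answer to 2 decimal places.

7.77 h

C₀ = Dose / Vd = 1240 / 272 = 4.559 mg/L
k = ln2 / t½ = 0.693147 / 9.09 = 0.07625 h⁻¹
t = ln(C₀ / C) / k = ln(4.559 / 2.52) / 0.07625
  = ln(1.809) / 0.07625 = 0.5928 / 0.07625 = 7.774 h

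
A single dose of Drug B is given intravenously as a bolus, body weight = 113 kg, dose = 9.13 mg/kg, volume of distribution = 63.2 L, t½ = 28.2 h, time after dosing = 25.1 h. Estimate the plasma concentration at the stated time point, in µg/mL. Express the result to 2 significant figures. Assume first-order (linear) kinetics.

8.8 µg/mL

Total dose = 9.13 × 113 = 1032 mg
C₀ = Dose / Vd = 1032 / 63.2 = 16.33 mg/L
k = ln2 / t½ = 0.693147 / 28.2 = 0.02458 h⁻¹
C = C₀ · e^(−k·t) = 16.33 × e^(−0.02458 × 25.1)
  = 16.33 × 0.5396 = 8.812 mg/L
(8.812 mg/L = 8.812 µg/mL)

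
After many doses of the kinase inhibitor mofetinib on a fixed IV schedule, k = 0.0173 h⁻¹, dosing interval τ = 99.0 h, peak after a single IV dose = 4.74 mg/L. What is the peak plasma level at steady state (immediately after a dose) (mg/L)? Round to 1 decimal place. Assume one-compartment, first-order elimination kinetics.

5.8 mg/L

e^(−kτ) = e^(−0.01730 × 99.0) = 0.1804
Accumulation ratio R = 1 / (1 − e^(−kτ)) = 1 / (1 − 0.1804) = 1.220
Steady-state peak = C₀ × R = 4.74 × 1.220 = 5.783 mg/L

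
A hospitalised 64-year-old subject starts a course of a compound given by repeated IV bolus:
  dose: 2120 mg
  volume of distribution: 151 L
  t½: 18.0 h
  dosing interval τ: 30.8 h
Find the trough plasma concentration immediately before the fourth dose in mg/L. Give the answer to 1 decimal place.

6.0 mg/L

C₀ per dose = Dose / Vd = 2120 / 151 = 14.04 mg/L
k = ln2 / t½ = 0.693147 / 18.0 = 0.03851 h⁻¹
Fraction remaining after one interval: r = e^(−kτ) = e^(−0.03851 × 30.8) = 0.3054
Before dose 4, 3 doses have been given (aged 1τ, 2τ, 3τ).
C_trough = C₀ × (r + r² + … + r^3) = C₀ × r(1−r^3)/(1−r)
        = 14.04 × 0.3054 × (1 − 0.02848) / (1 − 0.3054) = 5.997 mg/L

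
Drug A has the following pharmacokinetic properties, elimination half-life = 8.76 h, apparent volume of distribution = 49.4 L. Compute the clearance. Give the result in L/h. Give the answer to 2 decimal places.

k = ln2 / t½ = 0.693147 / 8.76 = 0.07913 h⁻¹
CL = k × Vd = 0.07913 × 49.4 = 3.909 L/h

3.91 L/h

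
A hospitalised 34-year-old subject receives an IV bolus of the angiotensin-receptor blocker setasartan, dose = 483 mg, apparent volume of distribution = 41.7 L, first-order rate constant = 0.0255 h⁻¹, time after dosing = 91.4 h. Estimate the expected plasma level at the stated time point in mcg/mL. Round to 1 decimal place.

C₀ = Dose / Vd = 483.0 / 41.7 = 11.58 mg/L
C = C₀ · e^(−k·t) = 11.58 × e^(−0.02550 × 91.4)
  = 11.58 × 0.09723 = 1.126 mg/L
(1.126 mg/L = 1.126 mcg/mL)

1.1 mcg/mL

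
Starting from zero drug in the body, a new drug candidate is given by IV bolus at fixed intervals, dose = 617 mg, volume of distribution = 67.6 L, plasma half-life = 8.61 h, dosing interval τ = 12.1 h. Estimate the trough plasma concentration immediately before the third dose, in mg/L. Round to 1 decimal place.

C₀ per dose = Dose / Vd = 617 / 67.6 = 9.127 mg/L
k = ln2 / t½ = 0.693147 / 8.61 = 0.08050 h⁻¹
Fraction remaining after one interval: r = e^(−kτ) = e^(−0.08050 × 12.1) = 0.3776
Before dose 3, 2 doses have been given (aged 1τ, 2τ).
C_trough = C₀ × (r + r²) = 9.127 × (0.3776 + 0.1426) = 4.748 mg/L

4.7 mg/L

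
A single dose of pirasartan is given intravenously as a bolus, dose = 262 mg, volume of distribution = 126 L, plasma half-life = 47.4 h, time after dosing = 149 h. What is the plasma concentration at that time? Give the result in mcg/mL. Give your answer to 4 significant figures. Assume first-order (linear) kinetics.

0.2353 mcg/mL

C₀ = Dose / Vd = 262.0 / 126 = 2.079 mg/L
k = ln2 / t½ = 0.693147 / 47.4 = 0.01462 h⁻¹
C = C₀ · e^(−k·t) = 2.079 × e^(−0.01462 × 149)
  = 2.079 × 0.1132 = 0.2353 mg/L
(0.2353 mg/L = 0.2353 mcg/mL)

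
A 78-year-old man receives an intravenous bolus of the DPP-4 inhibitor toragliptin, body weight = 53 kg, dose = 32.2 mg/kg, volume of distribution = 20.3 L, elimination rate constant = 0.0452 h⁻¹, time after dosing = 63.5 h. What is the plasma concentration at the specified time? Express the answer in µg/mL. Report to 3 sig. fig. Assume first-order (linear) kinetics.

Total dose = 32.2 × 53 = 1707 mg
C₀ = Dose / Vd = 1707 / 20.3 = 84.09 mg/L
C = C₀ · e^(−k·t) = 84.09 × e^(−0.04520 × 63.5)
  = 84.09 × 0.05669 = 4.767 mg/L
(4.767 mg/L = 4.767 µg/mL)

4.77 µg/mL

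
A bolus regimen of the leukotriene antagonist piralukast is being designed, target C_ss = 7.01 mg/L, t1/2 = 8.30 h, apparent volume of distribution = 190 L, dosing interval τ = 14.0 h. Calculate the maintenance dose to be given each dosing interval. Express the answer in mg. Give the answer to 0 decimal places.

1557 mg

k = ln2 / t½ = 0.693147 / 8.30 = 0.08351 h⁻¹
CL = k × Vd = 0.08351 × 190 = 15.87 L/h
At steady state, Dose/τ = Css × CL.
Dose = Css × CL × τ = 7.01 × 15.87 × 14.0 = 1557 mg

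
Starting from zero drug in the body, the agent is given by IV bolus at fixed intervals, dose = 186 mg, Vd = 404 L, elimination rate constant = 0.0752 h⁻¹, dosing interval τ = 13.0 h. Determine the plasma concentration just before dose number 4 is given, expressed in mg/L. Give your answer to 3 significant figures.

0.263 mg/L

C₀ per dose = Dose / Vd = 186 / 404 = 0.4604 mg/L
Fraction remaining after one interval: r = e^(−kτ) = e^(−0.07520 × 13.0) = 0.3762
Before dose 4, 3 doses have been given (aged 1τ, 2τ, 3τ).
C_trough = C₀ × (r + r² + … + r^3) = C₀ × r(1−r^3)/(1−r)
        = 0.4604 × 0.3762 × (1 − 0.05324) / (1 − 0.3762) = 0.2629 mg/L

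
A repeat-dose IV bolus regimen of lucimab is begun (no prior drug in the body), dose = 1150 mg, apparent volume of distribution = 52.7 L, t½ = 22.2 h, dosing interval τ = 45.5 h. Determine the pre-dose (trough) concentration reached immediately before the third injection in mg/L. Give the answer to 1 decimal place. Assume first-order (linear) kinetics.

6.5 mg/L

C₀ per dose = Dose / Vd = 1150 / 52.7 = 21.82 mg/L
k = ln2 / t½ = 0.693147 / 22.2 = 0.03122 h⁻¹
Fraction remaining after one interval: r = e^(−kτ) = e^(−0.03122 × 45.5) = 0.2416
Before dose 3, 2 doses have been given (aged 1τ, 2τ).
C_trough = C₀ × (r + r²) = 21.82 × (0.2416 + 0.05837) = 6.545 mg/L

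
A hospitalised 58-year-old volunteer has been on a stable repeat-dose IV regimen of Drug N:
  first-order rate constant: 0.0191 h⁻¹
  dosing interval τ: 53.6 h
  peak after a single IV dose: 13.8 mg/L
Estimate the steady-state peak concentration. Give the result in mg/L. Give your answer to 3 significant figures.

21.5 mg/L

e^(−kτ) = e^(−0.01910 × 53.6) = 0.3592
Accumulation ratio R = 1 / (1 − e^(−kτ)) = 1 / (1 − 0.3592) = 1.561
Steady-state peak = C₀ × R = 13.8 × 1.561 = 21.54 mg/L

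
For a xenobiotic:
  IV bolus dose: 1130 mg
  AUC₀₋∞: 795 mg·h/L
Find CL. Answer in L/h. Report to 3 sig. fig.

1.42 L/h

CL = Dose / AUC = 1130 / 795 = 1.421 L/h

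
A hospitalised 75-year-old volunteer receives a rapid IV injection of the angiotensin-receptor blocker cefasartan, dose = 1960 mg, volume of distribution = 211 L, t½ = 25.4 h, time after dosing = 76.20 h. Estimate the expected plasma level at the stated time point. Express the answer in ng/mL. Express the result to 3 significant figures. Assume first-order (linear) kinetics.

C₀ = Dose / Vd = 1960 / 211 = 9.289 mg/L
k = ln2 / t½ = 0.693147 / 25.4 = 0.02729 h⁻¹
t / t½ = 76.20 / 25.4 = 3 half-lives
C = C₀ × (1/2)^3 = 9.289 × 0.1250 = 1.161 mg/L
Convert: 1.161 mg/L × 1000 = 1161 ng/mL

1160 ng/mL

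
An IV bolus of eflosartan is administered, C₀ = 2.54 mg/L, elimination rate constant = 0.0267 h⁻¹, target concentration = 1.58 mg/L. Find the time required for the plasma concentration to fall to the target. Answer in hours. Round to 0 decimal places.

t = ln(C₀ / C) / k = ln(2.540 / 1.58) / 0.02670
  = ln(1.608) / 0.02670 = 0.4750 / 0.02670 = 17.79 h

18 h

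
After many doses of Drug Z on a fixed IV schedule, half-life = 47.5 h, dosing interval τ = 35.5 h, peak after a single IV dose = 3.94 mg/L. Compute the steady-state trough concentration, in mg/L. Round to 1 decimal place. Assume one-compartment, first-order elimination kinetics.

k = ln2 / t½ = 0.693147 / 47.5 = 0.01459 h⁻¹
e^(−kτ) = e^(−0.01459 × 35.5) = 0.5957
Accumulation ratio R = 1 / (1 − e^(−kτ)) = 1 / (1 − 0.5957) = 2.473
Steady-state trough = C₀ × R × e^(−kτ) = 3.94 × 2.473 × 0.5957 = 5.804 mg/L

5.8 mg/L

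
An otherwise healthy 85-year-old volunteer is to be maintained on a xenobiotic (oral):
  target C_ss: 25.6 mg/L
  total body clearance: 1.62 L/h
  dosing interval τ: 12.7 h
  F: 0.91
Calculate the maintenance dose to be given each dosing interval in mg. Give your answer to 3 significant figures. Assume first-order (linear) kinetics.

579 mg

At steady state, F × (Dose/τ) = Css × CL.
Dose = Css × CL × τ / F = 25.6 × 1.620 × 12.7 / 0.91 = 578.8 mg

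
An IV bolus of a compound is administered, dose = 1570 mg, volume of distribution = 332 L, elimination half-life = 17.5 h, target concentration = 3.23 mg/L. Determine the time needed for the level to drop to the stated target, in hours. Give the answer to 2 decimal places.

9.62 h

C₀ = Dose / Vd = 1570 / 332 = 4.729 mg/L
k = ln2 / t½ = 0.693147 / 17.5 = 0.03961 h⁻¹
t = ln(C₀ / C) / k = ln(4.729 / 3.23) / 0.03961
  = ln(1.464) / 0.03961 = 0.3812 / 0.03961 = 9.624 h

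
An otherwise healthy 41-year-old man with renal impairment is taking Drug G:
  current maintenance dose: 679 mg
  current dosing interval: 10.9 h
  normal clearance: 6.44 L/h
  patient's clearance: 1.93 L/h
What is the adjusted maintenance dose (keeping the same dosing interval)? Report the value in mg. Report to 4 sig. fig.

To keep the same average steady-state level, dosing rate must scale with clearance.
CL ratio = 1.93 / 6.44 = 0.2997
New dose (same interval) = 679 × 0.2997 = 203.5 mg

203.5 mg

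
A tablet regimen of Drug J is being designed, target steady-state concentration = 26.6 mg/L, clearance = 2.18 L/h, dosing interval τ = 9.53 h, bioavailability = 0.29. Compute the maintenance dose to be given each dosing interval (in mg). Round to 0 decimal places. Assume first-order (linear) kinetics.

At steady state, F × (Dose/τ) = Css × CL.
Dose = Css × CL × τ / F = 26.6 × 2.180 × 9.53 / 0.29 = 1906 mg

1906 mg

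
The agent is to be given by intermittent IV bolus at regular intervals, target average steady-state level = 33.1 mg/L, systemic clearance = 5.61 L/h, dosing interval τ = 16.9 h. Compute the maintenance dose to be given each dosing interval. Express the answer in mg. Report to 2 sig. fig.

3100 mg

At steady state, Dose/τ = Css × CL.
Dose = Css × CL × τ = 33.1 × 5.610 × 16.9 = 3138 mg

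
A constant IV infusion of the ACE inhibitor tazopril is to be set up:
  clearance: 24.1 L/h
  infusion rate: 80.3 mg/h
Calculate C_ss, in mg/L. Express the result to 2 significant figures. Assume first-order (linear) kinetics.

At steady state Css = R₀ / CL = 80.3 / 24.10 = 3.332 mg/L

3.3 mg/L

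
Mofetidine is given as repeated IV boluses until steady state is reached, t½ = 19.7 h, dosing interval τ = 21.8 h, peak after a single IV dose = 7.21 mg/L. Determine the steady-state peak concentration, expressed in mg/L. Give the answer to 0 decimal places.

k = ln2 / t½ = 0.693147 / 19.7 = 0.03519 h⁻¹
e^(−kτ) = e^(−0.03519 × 21.8) = 0.4643
Accumulation ratio R = 1 / (1 − e^(−kτ)) = 1 / (1 − 0.4643) = 1.867
Steady-state peak = C₀ × R = 7.21 × 1.867 = 13.46 mg/L

13 mg/L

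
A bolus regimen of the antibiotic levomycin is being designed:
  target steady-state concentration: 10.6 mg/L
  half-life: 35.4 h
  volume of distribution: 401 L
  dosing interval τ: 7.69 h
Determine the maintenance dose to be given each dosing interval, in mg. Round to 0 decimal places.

k = ln2 / t½ = 0.693147 / 35.4 = 0.01958 h⁻¹
CL = k × Vd = 0.01958 × 401 = 7.852 L/h
At steady state, Dose/τ = Css × CL.
Dose = Css × CL × τ = 10.6 × 7.852 × 7.69 = 640.0 mg

640 mg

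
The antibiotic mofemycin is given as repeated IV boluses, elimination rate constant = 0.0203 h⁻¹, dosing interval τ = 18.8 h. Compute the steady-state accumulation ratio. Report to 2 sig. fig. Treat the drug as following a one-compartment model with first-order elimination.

3.2

e^(−kτ) = e^(−0.02030 × 18.8) = 0.6827
Accumulation ratio R = 1 / (1 − e^(−kτ)) = 1 / (1 − 0.6827) = 3.152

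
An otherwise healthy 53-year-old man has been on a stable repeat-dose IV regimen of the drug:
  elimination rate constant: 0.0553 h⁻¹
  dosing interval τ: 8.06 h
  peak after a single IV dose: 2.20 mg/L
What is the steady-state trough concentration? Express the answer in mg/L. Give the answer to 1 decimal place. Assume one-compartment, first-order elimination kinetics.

3.9 mg/L

e^(−kτ) = e^(−0.05530 × 8.06) = 0.6404
Accumulation ratio R = 1 / (1 − e^(−kτ)) = 1 / (1 − 0.6404) = 2.781
Steady-state trough = C₀ × R × e^(−kτ) = 2.20 × 2.781 × 0.6404 = 3.918 mg/L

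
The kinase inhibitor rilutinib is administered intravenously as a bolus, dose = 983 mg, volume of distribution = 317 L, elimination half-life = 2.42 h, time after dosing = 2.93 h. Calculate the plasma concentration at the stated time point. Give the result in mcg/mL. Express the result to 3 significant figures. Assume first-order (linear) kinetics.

C₀ = Dose / Vd = 983.0 / 317 = 3.101 mg/L
k = ln2 / t½ = 0.693147 / 2.42 = 0.2864 h⁻¹
C = C₀ · e^(−k·t) = 3.101 × e^(−0.2864 × 2.93)
  = 3.101 × 0.4321 = 1.340 mg/L
(1.340 mg/L = 1.340 mcg/mL)

1.34 mcg/mL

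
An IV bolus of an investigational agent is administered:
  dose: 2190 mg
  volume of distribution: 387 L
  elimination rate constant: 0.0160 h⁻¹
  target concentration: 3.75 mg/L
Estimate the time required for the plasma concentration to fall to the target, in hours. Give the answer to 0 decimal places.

26 h

C₀ = Dose / Vd = 2190 / 387 = 5.659 mg/L
t = ln(C₀ / C) / k = ln(5.659 / 3.75) / 0.01600
  = ln(1.509) / 0.01600 = 0.4114 / 0.01600 = 25.71 h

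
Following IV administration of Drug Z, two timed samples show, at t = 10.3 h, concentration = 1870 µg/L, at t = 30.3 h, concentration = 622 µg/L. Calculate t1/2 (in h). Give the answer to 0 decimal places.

13 h

k = ln(C₁/C₂) / (t₂ − t₁) = ln(1870/622) / (30.3 − 10.3)
  = 1.101 / 20.00 = 0.05505 h⁻¹
t½ = ln2 / k = 0.693147 / 0.05505 = 12.59 h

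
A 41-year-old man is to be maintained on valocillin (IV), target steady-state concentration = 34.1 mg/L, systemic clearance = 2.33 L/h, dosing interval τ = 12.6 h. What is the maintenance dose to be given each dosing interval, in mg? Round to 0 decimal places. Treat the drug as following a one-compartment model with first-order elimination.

At steady state, Dose/τ = Css × CL.
Dose = Css × CL × τ = 34.1 × 2.330 × 12.6 = 1001 mg

1001 mg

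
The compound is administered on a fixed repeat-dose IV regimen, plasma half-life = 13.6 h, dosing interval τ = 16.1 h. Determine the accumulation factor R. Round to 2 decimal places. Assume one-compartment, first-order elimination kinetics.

k = ln2 / t½ = 0.693147 / 13.6 = 0.05097 h⁻¹
e^(−kτ) = e^(−0.05097 × 16.1) = 0.4402
Accumulation ratio R = 1 / (1 − e^(−kτ)) = 1 / (1 − 0.4402) = 1.786

1.79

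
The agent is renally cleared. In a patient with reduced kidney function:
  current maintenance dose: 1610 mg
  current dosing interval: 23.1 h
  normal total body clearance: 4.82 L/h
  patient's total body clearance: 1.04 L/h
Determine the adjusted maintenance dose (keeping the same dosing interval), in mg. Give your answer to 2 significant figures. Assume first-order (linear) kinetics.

350 mg

To keep the same average steady-state level, dosing rate must scale with clearance.
CL ratio = 1.04 / 4.82 = 0.2158
New dose (same interval) = 1610 × 0.2158 = 347.4 mg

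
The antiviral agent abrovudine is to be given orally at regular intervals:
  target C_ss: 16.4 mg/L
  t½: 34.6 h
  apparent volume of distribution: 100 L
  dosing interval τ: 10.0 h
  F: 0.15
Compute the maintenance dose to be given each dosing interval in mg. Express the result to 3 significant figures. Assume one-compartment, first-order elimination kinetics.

k = ln2 / t½ = 0.693147 / 34.6 = 0.02003 h⁻¹
CL = k × Vd = 0.02003 × 100 = 2.003 L/h
At steady state, F × (Dose/τ) = Css × CL.
Dose = Css × CL × τ / F = 16.4 × 2.003 × 10.0 / 0.15 = 2190 mg

2190 mg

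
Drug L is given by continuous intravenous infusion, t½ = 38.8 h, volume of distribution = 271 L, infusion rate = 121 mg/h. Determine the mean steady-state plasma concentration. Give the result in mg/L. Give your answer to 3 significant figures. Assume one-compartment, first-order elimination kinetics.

k = ln2 / t½ = 0.693147 / 38.8 = 0.01786 h⁻¹
CL = k × Vd = 0.01786 × 271 = 4.840 L/h
At steady state Css = R₀ / CL = 121 / 4.840 = 25.00 mg/L

25.0 mg/L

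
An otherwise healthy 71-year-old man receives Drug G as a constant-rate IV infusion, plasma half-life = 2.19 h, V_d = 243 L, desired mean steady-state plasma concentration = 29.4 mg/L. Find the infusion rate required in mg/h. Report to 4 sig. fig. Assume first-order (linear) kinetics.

k = ln2 / t½ = 0.693147 / 2.19 = 0.3165 h⁻¹
CL = k × Vd = 0.3165 × 243 = 76.91 L/h
At steady state, infusion rate R₀ = Css × CL = 29.4 × 76.91 = 2261 mg/h

2261 mg/h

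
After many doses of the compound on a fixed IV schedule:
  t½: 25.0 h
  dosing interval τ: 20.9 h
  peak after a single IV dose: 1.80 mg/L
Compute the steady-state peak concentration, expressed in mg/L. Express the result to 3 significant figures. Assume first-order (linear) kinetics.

k = ln2 / t½ = 0.693147 / 25.0 = 0.02773 h⁻¹
e^(−kτ) = e^(−0.02773 × 20.9) = 0.5601
Accumulation ratio R = 1 / (1 − e^(−kτ)) = 1 / (1 − 0.5601) = 2.273
Steady-state peak = C₀ × R = 1.80 × 2.273 = 4.091 mg/L

4.09 mg/L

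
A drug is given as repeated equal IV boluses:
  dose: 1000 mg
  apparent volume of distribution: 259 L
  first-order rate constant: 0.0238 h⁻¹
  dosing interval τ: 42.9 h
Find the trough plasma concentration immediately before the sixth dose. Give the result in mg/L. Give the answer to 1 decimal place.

C₀ per dose = Dose / Vd = 1000 / 259 = 3.861 mg/L
Fraction remaining after one interval: r = e^(−kτ) = e^(−0.02380 × 42.9) = 0.3602
Before dose 6, 5 doses have been given (aged 1τ, 2τ, 3τ, 4τ, 5τ).
C_trough = C₀ × (r + r² + … + r^5) = C₀ × r(1−r^5)/(1−r)
        = 3.861 × 0.3602 × (1 − 0.006063) / (1 − 0.3602) = 2.161 mg/L

2.2 mg/L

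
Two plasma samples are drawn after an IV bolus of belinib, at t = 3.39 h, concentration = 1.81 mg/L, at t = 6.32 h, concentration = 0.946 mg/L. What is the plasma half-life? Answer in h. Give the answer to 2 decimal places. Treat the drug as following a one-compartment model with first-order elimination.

3.13 h

k = ln(C₁/C₂) / (t₂ − t₁) = ln(1.81/0.946) / (6.32 − 3.39)
  = 0.6488 / 2.930 = 0.2214 h⁻¹
t½ = ln2 / k = 0.693147 / 0.2214 = 3.131 h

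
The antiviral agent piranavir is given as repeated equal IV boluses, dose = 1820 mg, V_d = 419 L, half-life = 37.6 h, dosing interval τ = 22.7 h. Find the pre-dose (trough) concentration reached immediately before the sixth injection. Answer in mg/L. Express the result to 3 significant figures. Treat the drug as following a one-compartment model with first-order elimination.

C₀ per dose = Dose / Vd = 1820 / 419 = 4.344 mg/L
k = ln2 / t½ = 0.693147 / 37.6 = 0.01843 h⁻¹
Fraction remaining after one interval: r = e^(−kτ) = e^(−0.01843 × 22.7) = 0.6581
Before dose 6, 5 doses have been given (aged 1τ, 2τ, 3τ, 4τ, 5τ).
C_trough = C₀ × (r + r² + … + r^5) = C₀ × r(1−r^5)/(1−r)
        = 4.344 × 0.6581 × (1 − 0.1234) / (1 − 0.6581) = 7.330 mg/L

7.33 mg/L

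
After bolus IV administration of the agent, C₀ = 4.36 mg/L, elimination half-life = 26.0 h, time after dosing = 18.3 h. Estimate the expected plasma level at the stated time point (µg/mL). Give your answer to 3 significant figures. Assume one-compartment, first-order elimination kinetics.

2.68 µg/mL

k = ln2 / t½ = 0.693147 / 26.0 = 0.02666 h⁻¹
C = C₀ · e^(−k·t) = 4.360 × e^(−0.02666 × 18.3)
  = 4.360 × 0.6139 = 2.677 mg/L
(2.677 mg/L = 2.677 µg/mL)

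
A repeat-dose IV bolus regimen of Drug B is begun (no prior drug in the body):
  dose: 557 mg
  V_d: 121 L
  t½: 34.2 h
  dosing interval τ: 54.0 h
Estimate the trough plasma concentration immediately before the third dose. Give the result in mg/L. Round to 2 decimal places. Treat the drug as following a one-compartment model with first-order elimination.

C₀ per dose = Dose / Vd = 557 / 121 = 4.603 mg/L
k = ln2 / t½ = 0.693147 / 34.2 = 0.02027 h⁻¹
Fraction remaining after one interval: r = e^(−kτ) = e^(−0.02027 × 54.0) = 0.3347
Before dose 3, 2 doses have been given (aged 1τ, 2τ).
C_trough = C₀ × (r + r²) = 4.603 × (0.3347 + 0.1120) = 2.056 mg/L

2.06 mg/L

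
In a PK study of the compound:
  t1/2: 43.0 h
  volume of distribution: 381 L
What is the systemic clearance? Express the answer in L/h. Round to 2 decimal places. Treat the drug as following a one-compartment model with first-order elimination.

6.14 L/h

k = ln2 / t½ = 0.693147 / 43.0 = 0.01612 h⁻¹
CL = k × Vd = 0.01612 × 381 = 6.142 L/h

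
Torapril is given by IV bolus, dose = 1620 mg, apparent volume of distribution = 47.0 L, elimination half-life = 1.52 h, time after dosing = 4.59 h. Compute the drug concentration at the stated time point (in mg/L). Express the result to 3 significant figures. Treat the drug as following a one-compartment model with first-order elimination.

C₀ = Dose / Vd = 1620 / 47.0 = 34.47 mg/L
k = ln2 / t½ = 0.693147 / 1.52 = 0.4560 h⁻¹
C = C₀ · e^(−k·t) = 34.47 × e^(−0.4560 × 4.59)
  = 34.47 × 0.1233 = 4.250 mg/L

4.25 mg/L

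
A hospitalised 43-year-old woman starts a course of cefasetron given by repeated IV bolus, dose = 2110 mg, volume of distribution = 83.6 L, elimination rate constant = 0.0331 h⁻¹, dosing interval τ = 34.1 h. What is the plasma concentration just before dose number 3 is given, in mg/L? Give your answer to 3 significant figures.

10.8 mg/L

C₀ per dose = Dose / Vd = 2110 / 83.6 = 25.24 mg/L
Fraction remaining after one interval: r = e^(−kτ) = e^(−0.03310 × 34.1) = 0.3235
Before dose 3, 2 doses have been given (aged 1τ, 2τ).
C_trough = C₀ × (r + r²) = 25.24 × (0.3235 + 0.1047) = 10.81 mg/L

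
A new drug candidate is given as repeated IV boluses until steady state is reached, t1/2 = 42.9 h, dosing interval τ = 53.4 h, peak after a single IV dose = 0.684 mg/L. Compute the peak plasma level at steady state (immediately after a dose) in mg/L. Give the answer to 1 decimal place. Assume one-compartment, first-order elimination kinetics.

1.2 mg/L

k = ln2 / t½ = 0.693147 / 42.9 = 0.01616 h⁻¹
e^(−kτ) = e^(−0.01616 × 53.4) = 0.4219
Accumulation ratio R = 1 / (1 − e^(−kτ)) = 1 / (1 − 0.4219) = 1.730
Steady-state peak = C₀ × R = 0.684 × 1.730 = 1.183 mg/L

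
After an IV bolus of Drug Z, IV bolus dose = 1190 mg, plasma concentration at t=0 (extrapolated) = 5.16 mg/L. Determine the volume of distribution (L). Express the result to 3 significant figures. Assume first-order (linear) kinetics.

Vd = Dose / C₀ = 1190 / 5.16 = 230.6 L

231 L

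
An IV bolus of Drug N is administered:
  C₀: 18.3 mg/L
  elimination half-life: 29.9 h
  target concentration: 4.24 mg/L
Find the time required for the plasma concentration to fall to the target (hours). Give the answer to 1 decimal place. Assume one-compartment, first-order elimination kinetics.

k = ln2 / t½ = 0.693147 / 29.9 = 0.02318 h⁻¹
t = ln(C₀ / C) / k = ln(18.30 / 4.24) / 0.02318
  = ln(4.316) / 0.02318 = 1.462 / 0.02318 = 63.07 h

63.1 h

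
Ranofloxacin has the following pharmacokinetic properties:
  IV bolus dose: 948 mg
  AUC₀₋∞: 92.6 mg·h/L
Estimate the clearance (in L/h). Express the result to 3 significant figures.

10.2 L/h

CL = Dose / AUC = 948 / 92.6 = 10.24 L/h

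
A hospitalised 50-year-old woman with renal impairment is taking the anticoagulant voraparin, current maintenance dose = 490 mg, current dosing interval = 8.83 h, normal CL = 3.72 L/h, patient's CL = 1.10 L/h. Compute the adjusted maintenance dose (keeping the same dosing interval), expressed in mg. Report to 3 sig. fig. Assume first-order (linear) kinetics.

145 mg

To keep the same average steady-state level, dosing rate must scale with clearance.
CL ratio = 1.10 / 3.72 = 0.2957
New dose (same interval) = 490 × 0.2957 = 144.9 mg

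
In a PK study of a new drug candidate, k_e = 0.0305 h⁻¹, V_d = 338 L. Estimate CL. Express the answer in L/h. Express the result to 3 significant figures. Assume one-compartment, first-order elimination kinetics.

10.3 L/h

CL = k × Vd = 0.0305 × 338 = 10.31 L/h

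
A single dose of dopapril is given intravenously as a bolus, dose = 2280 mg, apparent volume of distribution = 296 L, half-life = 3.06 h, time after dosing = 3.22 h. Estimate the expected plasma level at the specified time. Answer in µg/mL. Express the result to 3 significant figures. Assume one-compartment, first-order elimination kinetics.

3.71 µg/mL

C₀ = Dose / Vd = 2280 / 296 = 7.703 mg/L
k = ln2 / t½ = 0.693147 / 3.06 = 0.2265 h⁻¹
C = C₀ · e^(−k·t) = 7.703 × e^(−0.2265 × 3.22)
  = 7.703 × 0.4822 = 3.714 mg/L
(3.714 mg/L = 3.714 µg/mL)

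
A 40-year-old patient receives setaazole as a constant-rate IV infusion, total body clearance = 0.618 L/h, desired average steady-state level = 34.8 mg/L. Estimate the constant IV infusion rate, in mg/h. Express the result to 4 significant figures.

21.51 mg/h

At steady state, infusion rate R₀ = Css × CL = 34.8 × 0.6180 = 21.51 mg/h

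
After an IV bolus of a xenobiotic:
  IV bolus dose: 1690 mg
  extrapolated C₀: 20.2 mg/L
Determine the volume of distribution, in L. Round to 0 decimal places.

84 L

Vd = Dose / C₀ = 1690 / 20.2 = 83.66 L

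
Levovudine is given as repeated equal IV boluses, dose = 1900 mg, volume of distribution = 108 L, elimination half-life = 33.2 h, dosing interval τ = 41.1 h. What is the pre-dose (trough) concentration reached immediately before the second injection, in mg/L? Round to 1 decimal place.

7.5 mg/L

C₀ per dose = Dose / Vd = 1900 / 108 = 17.59 mg/L
k = ln2 / t½ = 0.693147 / 33.2 = 0.02088 h⁻¹
Fraction remaining after one interval: r = e^(−kτ) = e^(−0.02088 × 41.1) = 0.4239
Before dose 2, 1 dose has been given (aged 1τ).
C_trough = C₀ × r = 17.59 × 0.4239 = 7.456 mg/L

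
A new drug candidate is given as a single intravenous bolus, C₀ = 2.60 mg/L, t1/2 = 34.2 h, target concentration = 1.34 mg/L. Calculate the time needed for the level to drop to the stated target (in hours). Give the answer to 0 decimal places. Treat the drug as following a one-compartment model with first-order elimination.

k = ln2 / t½ = 0.693147 / 34.2 = 0.02027 h⁻¹
t = ln(C₀ / C) / k = ln(2.600 / 1.34) / 0.02027
  = ln(1.940) / 0.02027 = 0.6627 / 0.02027 = 32.69 h

33 h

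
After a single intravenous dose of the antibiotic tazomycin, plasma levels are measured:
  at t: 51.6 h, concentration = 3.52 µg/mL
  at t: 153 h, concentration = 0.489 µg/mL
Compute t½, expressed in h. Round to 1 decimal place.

k = ln(C₁/C₂) / (t₂ − t₁) = ln(3.52/0.489) / (153 − 51.6)
  = 1.974 / 101.4 = 0.01947 h⁻¹
t½ = ln2 / k = 0.693147 / 0.01947 = 35.60 h

35.6 h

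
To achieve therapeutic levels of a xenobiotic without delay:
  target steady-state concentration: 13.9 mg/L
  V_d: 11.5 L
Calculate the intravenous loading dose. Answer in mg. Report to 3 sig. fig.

LD = Css × Vd = 13.9 × 11.5 = 159.9 mg

160 mg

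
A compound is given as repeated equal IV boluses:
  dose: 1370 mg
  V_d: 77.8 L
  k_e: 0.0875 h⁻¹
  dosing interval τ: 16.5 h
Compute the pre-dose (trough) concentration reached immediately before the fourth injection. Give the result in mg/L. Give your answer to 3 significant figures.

5.37 mg/L

C₀ per dose = Dose / Vd = 1370 / 77.8 = 17.61 mg/L
Fraction remaining after one interval: r = e^(−kτ) = e^(−0.08750 × 16.5) = 0.2360
Before dose 4, 3 doses have been given (aged 1τ, 2τ, 3τ).
C_trough = C₀ × (r + r² + … + r^3) = C₀ × r(1−r^3)/(1−r)
        = 17.61 × 0.2360 × (1 − 0.01314) / (1 − 0.2360) = 5.368 mg/L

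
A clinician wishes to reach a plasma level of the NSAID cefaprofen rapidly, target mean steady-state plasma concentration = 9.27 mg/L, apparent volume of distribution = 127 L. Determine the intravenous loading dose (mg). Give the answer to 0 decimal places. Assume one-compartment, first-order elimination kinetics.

LD = Css × Vd = 9.27 × 127 = 1177 mg

1177 mg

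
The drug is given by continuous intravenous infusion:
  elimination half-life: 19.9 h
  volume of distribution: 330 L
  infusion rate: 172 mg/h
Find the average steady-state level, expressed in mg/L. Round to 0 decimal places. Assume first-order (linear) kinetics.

15 mg/L

k = ln2 / t½ = 0.693147 / 19.9 = 0.03483 h⁻¹
CL = k × Vd = 0.03483 × 330 = 11.49 L/h
At steady state Css = R₀ / CL = 172 / 11.49 = 14.97 mg/L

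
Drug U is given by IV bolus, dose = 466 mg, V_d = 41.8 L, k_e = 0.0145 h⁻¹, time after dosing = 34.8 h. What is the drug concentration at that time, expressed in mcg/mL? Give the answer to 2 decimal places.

C₀ = Dose / Vd = 466.0 / 41.8 = 11.15 mg/L
C = C₀ · e^(−k·t) = 11.15 × e^(−0.01450 × 34.8)
  = 11.15 × 0.6037 = 6.731 mg/L
(6.731 mg/L = 6.731 mcg/mL)

6.73 mcg/mL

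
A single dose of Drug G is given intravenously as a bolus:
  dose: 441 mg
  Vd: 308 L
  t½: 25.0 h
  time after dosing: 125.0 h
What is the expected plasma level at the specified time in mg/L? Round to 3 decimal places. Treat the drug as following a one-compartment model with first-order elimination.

C₀ = Dose / Vd = 441.0 / 308 = 1.432 mg/L
k = ln2 / t½ = 0.693147 / 25.0 = 0.02773 h⁻¹
t / t½ = 125.0 / 25.0 = 5 half-lives
C = C₀ × (1/2)^5 = 1.432 × 0.03125 = 0.04475 mg/L

0.045 mg/L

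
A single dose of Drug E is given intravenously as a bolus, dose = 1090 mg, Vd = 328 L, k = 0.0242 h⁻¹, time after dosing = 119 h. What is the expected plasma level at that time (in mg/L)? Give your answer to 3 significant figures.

0.187 mg/L

C₀ = Dose / Vd = 1090 / 328 = 3.323 mg/L
C = C₀ · e^(−k·t) = 3.323 × e^(−0.02420 × 119)
  = 3.323 × 0.05615 = 0.1866 mg/L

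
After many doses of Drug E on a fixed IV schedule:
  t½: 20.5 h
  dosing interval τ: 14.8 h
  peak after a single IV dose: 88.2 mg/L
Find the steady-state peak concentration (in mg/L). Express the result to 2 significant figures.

k = ln2 / t½ = 0.693147 / 20.5 = 0.03381 h⁻¹
e^(−kτ) = e^(−0.03381 × 14.8) = 0.6063
Accumulation ratio R = 1 / (1 − e^(−kτ)) = 1 / (1 − 0.6063) = 2.540
Steady-state peak = C₀ × R = 88.2 × 2.540 = 224.0 mg/L

220 mg/L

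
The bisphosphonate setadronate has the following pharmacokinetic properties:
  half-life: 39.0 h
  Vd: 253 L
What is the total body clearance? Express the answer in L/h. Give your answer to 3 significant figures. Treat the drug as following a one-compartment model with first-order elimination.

k = ln2 / t½ = 0.693147 / 39.0 = 0.01777 h⁻¹
CL = k × Vd = 0.01777 × 253 = 4.496 L/h

4.50 L/h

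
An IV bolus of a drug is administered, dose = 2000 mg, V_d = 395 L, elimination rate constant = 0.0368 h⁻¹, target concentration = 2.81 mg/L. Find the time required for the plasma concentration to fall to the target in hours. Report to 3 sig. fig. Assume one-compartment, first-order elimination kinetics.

16.0 h

C₀ = Dose / Vd = 2000 / 395 = 5.063 mg/L
t = ln(C₀ / C) / k = ln(5.063 / 2.81) / 0.03680
  = ln(1.802) / 0.03680 = 0.5889 / 0.03680 = 16.00 h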